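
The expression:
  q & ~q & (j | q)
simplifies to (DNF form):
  False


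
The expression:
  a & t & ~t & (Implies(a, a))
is never true.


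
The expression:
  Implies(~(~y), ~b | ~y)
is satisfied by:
  {y: False, b: False}
  {b: True, y: False}
  {y: True, b: False}


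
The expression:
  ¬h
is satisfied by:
  {h: False}


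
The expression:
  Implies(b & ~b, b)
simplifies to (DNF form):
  True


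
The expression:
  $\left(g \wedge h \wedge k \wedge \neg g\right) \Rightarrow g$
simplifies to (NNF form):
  $\text{True}$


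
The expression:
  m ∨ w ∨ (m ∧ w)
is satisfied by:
  {m: True, w: True}
  {m: True, w: False}
  {w: True, m: False}


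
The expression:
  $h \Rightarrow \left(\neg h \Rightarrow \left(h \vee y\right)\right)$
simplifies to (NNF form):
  $\text{True}$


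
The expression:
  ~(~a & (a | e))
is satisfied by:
  {a: True, e: False}
  {e: False, a: False}
  {e: True, a: True}


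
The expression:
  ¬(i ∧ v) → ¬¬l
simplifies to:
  l ∨ (i ∧ v)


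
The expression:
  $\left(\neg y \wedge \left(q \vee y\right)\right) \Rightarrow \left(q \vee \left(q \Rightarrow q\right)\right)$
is always true.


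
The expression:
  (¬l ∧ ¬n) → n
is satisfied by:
  {n: True, l: True}
  {n: True, l: False}
  {l: True, n: False}


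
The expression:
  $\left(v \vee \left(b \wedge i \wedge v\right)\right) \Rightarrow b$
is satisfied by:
  {b: True, v: False}
  {v: False, b: False}
  {v: True, b: True}


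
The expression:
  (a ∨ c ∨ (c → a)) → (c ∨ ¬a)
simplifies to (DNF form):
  c ∨ ¬a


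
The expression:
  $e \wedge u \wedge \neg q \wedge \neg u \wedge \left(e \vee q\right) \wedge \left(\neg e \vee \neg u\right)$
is never true.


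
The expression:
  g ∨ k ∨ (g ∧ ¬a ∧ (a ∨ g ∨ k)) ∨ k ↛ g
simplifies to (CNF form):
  g ∨ k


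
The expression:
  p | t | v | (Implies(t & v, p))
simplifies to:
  True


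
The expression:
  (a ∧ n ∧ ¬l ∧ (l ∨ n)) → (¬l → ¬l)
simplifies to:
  True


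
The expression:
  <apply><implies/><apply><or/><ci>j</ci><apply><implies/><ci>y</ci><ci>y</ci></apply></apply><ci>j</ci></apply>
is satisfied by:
  {j: True}


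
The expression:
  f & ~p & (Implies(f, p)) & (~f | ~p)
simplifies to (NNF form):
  False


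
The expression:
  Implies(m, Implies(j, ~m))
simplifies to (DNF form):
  ~j | ~m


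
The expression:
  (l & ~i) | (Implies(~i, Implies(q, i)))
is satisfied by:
  {i: True, l: True, q: False}
  {i: True, l: False, q: False}
  {l: True, i: False, q: False}
  {i: False, l: False, q: False}
  {q: True, i: True, l: True}
  {q: True, i: True, l: False}
  {q: True, l: True, i: False}


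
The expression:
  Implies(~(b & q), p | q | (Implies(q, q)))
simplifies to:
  True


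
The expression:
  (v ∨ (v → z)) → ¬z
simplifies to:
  ¬z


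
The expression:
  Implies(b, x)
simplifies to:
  x | ~b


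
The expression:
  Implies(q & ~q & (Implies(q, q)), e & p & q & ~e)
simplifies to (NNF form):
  True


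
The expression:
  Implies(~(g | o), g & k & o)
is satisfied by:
  {o: True, g: True}
  {o: True, g: False}
  {g: True, o: False}


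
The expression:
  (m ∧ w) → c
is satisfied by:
  {c: True, w: False, m: False}
  {w: False, m: False, c: False}
  {c: True, m: True, w: False}
  {m: True, w: False, c: False}
  {c: True, w: True, m: False}
  {w: True, c: False, m: False}
  {c: True, m: True, w: True}


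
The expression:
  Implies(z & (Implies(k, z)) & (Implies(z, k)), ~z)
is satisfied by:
  {k: False, z: False}
  {z: True, k: False}
  {k: True, z: False}


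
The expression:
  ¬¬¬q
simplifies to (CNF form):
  ¬q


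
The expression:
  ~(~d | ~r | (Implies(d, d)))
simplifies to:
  False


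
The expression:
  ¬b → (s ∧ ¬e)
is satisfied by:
  {b: True, s: True, e: False}
  {b: True, s: False, e: False}
  {b: True, e: True, s: True}
  {b: True, e: True, s: False}
  {s: True, e: False, b: False}


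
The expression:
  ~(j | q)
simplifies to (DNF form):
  ~j & ~q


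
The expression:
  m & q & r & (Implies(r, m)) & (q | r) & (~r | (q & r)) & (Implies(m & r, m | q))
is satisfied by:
  {r: True, m: True, q: True}


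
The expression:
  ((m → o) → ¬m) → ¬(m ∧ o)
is always true.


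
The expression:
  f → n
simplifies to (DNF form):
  n ∨ ¬f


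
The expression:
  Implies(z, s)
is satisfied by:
  {s: True, z: False}
  {z: False, s: False}
  {z: True, s: True}


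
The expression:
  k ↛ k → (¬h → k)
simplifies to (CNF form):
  True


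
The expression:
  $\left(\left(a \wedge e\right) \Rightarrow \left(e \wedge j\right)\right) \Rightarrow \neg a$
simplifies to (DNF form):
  $\left(e \wedge \neg j\right) \vee \neg a$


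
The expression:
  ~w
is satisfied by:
  {w: False}


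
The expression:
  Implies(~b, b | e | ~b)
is always true.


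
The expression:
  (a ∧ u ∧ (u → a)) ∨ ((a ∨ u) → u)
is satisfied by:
  {u: True, a: False}
  {a: False, u: False}
  {a: True, u: True}


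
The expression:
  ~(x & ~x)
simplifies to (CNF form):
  True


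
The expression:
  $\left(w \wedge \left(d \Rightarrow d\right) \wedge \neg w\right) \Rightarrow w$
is always true.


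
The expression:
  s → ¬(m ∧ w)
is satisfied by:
  {s: False, m: False, w: False}
  {w: True, s: False, m: False}
  {m: True, s: False, w: False}
  {w: True, m: True, s: False}
  {s: True, w: False, m: False}
  {w: True, s: True, m: False}
  {m: True, s: True, w: False}


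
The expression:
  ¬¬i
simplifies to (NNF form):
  i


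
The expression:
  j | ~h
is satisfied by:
  {j: True, h: False}
  {h: False, j: False}
  {h: True, j: True}


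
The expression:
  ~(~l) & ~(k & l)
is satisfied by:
  {l: True, k: False}


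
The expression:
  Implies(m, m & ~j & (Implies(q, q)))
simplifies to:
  ~j | ~m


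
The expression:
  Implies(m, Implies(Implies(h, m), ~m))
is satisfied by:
  {m: False}


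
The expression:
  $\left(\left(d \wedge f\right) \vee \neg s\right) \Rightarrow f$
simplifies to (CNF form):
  $f \vee s$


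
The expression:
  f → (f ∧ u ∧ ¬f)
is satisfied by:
  {f: False}


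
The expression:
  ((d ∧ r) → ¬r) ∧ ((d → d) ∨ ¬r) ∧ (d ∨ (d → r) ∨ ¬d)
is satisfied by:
  {d: False, r: False}
  {r: True, d: False}
  {d: True, r: False}


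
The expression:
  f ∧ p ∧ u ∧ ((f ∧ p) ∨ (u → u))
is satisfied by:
  {p: True, u: True, f: True}


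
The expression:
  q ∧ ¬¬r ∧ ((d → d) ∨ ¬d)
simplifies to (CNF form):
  q ∧ r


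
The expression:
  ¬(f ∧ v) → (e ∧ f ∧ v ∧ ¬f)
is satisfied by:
  {f: True, v: True}


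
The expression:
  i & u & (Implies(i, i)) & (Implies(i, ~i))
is never true.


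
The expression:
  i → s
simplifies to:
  s ∨ ¬i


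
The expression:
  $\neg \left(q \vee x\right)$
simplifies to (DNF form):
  $\neg q \wedge \neg x$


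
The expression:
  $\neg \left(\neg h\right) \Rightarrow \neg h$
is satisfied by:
  {h: False}


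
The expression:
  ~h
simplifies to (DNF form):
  ~h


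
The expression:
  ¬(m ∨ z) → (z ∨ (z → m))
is always true.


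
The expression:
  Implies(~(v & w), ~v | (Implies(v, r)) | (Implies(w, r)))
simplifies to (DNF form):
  True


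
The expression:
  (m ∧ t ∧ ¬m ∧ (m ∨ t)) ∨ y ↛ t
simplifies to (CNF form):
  y ∧ ¬t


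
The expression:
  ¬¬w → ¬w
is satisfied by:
  {w: False}


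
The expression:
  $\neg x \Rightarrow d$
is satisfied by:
  {x: True, d: True}
  {x: True, d: False}
  {d: True, x: False}


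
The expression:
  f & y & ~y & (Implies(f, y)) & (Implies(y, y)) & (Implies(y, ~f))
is never true.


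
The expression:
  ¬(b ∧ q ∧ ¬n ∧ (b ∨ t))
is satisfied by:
  {n: True, q: False, b: False}
  {q: False, b: False, n: False}
  {n: True, b: True, q: False}
  {b: True, q: False, n: False}
  {n: True, q: True, b: False}
  {q: True, n: False, b: False}
  {n: True, b: True, q: True}


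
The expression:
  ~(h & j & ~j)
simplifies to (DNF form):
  True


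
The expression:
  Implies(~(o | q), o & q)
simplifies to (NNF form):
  o | q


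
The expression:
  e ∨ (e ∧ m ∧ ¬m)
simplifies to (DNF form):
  e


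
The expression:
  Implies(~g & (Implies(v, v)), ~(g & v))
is always true.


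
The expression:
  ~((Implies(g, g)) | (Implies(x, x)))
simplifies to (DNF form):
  False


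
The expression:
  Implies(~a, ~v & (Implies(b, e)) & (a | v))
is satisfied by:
  {a: True}


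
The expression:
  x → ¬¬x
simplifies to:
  True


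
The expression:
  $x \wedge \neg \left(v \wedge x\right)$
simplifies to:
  $x \wedge \neg v$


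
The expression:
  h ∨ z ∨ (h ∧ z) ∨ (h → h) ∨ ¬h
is always true.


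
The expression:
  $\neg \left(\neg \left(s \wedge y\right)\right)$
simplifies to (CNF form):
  $s \wedge y$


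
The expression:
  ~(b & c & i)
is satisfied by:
  {c: False, b: False, i: False}
  {i: True, c: False, b: False}
  {b: True, c: False, i: False}
  {i: True, b: True, c: False}
  {c: True, i: False, b: False}
  {i: True, c: True, b: False}
  {b: True, c: True, i: False}


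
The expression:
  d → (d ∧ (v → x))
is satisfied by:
  {x: True, v: False, d: False}
  {v: False, d: False, x: False}
  {x: True, d: True, v: False}
  {d: True, v: False, x: False}
  {x: True, v: True, d: False}
  {v: True, x: False, d: False}
  {x: True, d: True, v: True}


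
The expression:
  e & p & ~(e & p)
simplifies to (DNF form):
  False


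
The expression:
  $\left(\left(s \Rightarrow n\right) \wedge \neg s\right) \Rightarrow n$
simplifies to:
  $n \vee s$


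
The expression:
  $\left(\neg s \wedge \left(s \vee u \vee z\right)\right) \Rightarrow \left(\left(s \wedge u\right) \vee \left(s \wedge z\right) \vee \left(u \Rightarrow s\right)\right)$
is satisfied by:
  {s: True, u: False}
  {u: False, s: False}
  {u: True, s: True}


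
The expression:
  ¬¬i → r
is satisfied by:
  {r: True, i: False}
  {i: False, r: False}
  {i: True, r: True}


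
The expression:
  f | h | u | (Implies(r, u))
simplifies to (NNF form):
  f | h | u | ~r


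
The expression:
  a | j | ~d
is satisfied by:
  {a: True, j: True, d: False}
  {a: True, j: False, d: False}
  {j: True, a: False, d: False}
  {a: False, j: False, d: False}
  {a: True, d: True, j: True}
  {a: True, d: True, j: False}
  {d: True, j: True, a: False}


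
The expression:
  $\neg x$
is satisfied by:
  {x: False}


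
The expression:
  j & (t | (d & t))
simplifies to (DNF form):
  j & t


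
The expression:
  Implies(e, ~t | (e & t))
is always true.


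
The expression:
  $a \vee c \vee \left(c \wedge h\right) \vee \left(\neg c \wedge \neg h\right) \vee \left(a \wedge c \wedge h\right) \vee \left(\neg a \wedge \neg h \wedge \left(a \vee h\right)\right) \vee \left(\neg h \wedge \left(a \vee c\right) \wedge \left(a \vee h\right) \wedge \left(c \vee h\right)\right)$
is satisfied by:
  {a: True, c: True, h: False}
  {a: True, h: False, c: False}
  {c: True, h: False, a: False}
  {c: False, h: False, a: False}
  {a: True, c: True, h: True}
  {a: True, h: True, c: False}
  {c: True, h: True, a: False}


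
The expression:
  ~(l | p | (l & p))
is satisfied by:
  {p: False, l: False}


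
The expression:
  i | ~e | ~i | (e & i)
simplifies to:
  True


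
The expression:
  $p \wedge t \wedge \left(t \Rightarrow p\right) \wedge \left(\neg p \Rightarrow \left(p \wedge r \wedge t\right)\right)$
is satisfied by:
  {t: True, p: True}


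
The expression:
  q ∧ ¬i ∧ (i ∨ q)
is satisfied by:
  {q: True, i: False}


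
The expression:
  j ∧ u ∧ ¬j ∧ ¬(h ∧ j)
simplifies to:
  False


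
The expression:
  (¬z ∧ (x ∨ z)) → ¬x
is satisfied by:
  {z: True, x: False}
  {x: False, z: False}
  {x: True, z: True}


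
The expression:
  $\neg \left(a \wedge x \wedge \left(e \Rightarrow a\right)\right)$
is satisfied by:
  {x: False, a: False}
  {a: True, x: False}
  {x: True, a: False}


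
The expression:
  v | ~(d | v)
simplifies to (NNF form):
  v | ~d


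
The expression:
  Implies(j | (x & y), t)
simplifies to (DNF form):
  t | (~j & ~x) | (~j & ~y)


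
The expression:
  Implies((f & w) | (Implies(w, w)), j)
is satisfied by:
  {j: True}


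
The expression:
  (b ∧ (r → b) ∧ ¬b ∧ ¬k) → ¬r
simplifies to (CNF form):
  True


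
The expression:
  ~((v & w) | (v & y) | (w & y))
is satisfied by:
  {v: False, w: False, y: False}
  {y: True, v: False, w: False}
  {w: True, v: False, y: False}
  {v: True, w: False, y: False}


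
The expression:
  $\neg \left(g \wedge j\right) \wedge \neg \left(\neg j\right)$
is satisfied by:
  {j: True, g: False}


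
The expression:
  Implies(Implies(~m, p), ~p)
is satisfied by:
  {p: False}


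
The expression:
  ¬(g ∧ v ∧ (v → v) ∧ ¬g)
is always true.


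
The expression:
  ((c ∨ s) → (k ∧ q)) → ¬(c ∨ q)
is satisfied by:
  {c: True, s: True, k: False, q: False}
  {c: True, s: False, k: False, q: False}
  {s: True, c: False, k: False, q: False}
  {c: False, s: False, k: False, q: False}
  {c: True, k: True, s: True, q: False}
  {c: True, k: True, s: False, q: False}
  {k: True, s: True, c: False, q: False}
  {k: True, s: False, c: False, q: False}
  {q: True, c: True, s: True, k: False}
  {q: True, c: True, s: False, k: False}
  {q: True, s: True, k: False, c: False}


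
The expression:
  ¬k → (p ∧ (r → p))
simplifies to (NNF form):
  k ∨ p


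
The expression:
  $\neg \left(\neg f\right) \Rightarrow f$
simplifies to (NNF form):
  $\text{True}$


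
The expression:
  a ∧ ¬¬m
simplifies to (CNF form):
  a ∧ m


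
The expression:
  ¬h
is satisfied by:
  {h: False}


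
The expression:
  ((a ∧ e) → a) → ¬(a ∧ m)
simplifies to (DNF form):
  ¬a ∨ ¬m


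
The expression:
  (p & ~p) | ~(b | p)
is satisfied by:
  {p: False, b: False}


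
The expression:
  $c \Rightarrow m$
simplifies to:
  $m \vee \neg c$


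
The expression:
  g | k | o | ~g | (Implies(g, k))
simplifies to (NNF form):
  True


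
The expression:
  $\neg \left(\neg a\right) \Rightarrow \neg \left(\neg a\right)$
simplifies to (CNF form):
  $\text{True}$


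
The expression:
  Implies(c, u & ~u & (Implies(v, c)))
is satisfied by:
  {c: False}


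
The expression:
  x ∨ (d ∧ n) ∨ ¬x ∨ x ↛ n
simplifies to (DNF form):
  True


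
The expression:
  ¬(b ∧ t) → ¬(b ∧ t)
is always true.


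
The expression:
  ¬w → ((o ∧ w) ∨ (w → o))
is always true.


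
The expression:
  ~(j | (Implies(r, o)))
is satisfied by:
  {r: True, o: False, j: False}


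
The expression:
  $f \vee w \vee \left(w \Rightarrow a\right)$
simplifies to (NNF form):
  $\text{True}$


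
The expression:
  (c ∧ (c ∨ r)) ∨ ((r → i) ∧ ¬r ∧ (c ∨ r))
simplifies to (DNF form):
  c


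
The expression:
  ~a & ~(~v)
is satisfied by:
  {v: True, a: False}


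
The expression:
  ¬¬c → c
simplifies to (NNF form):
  True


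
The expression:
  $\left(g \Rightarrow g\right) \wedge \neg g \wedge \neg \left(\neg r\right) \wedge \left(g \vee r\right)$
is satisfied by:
  {r: True, g: False}


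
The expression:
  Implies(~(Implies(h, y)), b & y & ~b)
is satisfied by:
  {y: True, h: False}
  {h: False, y: False}
  {h: True, y: True}


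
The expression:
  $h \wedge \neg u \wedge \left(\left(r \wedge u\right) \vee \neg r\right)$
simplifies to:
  $h \wedge \neg r \wedge \neg u$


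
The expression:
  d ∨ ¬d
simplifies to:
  True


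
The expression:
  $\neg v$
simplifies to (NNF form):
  $\neg v$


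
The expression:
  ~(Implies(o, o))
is never true.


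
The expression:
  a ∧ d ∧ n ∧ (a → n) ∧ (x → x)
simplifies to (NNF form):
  a ∧ d ∧ n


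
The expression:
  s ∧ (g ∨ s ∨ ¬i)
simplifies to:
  s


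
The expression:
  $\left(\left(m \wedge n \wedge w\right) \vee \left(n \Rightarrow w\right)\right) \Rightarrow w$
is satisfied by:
  {n: True, w: True}
  {n: True, w: False}
  {w: True, n: False}


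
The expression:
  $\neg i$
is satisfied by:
  {i: False}


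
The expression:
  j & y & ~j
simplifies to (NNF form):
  False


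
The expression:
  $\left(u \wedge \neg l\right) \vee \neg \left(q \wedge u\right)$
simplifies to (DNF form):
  $\neg l \vee \neg q \vee \neg u$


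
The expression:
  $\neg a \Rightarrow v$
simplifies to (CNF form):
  $a \vee v$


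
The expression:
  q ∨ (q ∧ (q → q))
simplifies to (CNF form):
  q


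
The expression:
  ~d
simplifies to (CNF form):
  ~d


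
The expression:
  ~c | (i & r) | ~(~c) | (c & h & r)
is always true.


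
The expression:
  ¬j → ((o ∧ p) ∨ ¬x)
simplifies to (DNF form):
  j ∨ (o ∧ p) ∨ ¬x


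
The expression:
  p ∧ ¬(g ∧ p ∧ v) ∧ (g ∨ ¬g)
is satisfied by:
  {p: True, g: False, v: False}
  {p: True, v: True, g: False}
  {p: True, g: True, v: False}


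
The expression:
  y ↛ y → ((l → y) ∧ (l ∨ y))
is always true.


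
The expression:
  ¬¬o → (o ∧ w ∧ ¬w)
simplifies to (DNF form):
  ¬o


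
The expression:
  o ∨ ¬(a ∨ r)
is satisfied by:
  {o: True, a: False, r: False}
  {r: True, o: True, a: False}
  {o: True, a: True, r: False}
  {r: True, o: True, a: True}
  {r: False, a: False, o: False}


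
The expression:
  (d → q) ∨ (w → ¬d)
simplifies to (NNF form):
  q ∨ ¬d ∨ ¬w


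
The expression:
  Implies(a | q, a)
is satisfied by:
  {a: True, q: False}
  {q: False, a: False}
  {q: True, a: True}


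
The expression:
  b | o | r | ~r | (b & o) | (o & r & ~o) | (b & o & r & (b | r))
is always true.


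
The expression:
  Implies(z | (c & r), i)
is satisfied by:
  {i: True, c: False, z: False, r: False}
  {i: True, r: True, c: False, z: False}
  {i: True, c: True, z: False, r: False}
  {i: True, r: True, c: True, z: False}
  {i: True, z: True, c: False, r: False}
  {i: True, z: True, r: True, c: False}
  {i: True, z: True, c: True, r: False}
  {i: True, r: True, z: True, c: True}
  {r: False, c: False, z: False, i: False}
  {r: True, c: False, z: False, i: False}
  {c: True, r: False, z: False, i: False}


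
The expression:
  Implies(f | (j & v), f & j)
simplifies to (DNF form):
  (f & j) | (~f & ~j) | (~f & ~v)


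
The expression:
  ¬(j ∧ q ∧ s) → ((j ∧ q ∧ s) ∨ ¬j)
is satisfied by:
  {s: True, q: True, j: False}
  {s: True, q: False, j: False}
  {q: True, s: False, j: False}
  {s: False, q: False, j: False}
  {j: True, s: True, q: True}


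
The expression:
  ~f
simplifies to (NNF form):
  ~f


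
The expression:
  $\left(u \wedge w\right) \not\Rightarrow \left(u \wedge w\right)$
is never true.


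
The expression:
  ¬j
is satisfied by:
  {j: False}


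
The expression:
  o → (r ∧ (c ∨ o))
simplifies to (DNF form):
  r ∨ ¬o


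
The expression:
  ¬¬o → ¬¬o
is always true.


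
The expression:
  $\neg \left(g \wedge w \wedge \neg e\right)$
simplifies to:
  $e \vee \neg g \vee \neg w$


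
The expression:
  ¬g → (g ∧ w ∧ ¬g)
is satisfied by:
  {g: True}


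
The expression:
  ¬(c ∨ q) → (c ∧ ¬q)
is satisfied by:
  {q: True, c: True}
  {q: True, c: False}
  {c: True, q: False}


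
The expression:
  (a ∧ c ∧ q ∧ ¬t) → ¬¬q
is always true.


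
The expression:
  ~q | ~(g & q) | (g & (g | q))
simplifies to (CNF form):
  True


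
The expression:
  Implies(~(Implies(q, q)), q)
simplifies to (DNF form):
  True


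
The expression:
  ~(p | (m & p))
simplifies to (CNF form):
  ~p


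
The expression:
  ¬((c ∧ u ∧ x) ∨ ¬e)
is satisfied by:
  {e: True, u: False, c: False, x: False}
  {e: True, x: True, u: False, c: False}
  {e: True, c: True, u: False, x: False}
  {e: True, x: True, c: True, u: False}
  {e: True, u: True, c: False, x: False}
  {e: True, x: True, u: True, c: False}
  {e: True, c: True, u: True, x: False}


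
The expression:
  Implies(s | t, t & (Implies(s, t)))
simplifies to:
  t | ~s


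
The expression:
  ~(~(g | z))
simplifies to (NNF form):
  g | z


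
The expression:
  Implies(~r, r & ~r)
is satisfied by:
  {r: True}


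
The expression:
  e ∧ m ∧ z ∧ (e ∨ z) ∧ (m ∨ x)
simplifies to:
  e ∧ m ∧ z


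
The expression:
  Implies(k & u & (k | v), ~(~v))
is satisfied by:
  {v: True, u: False, k: False}
  {u: False, k: False, v: False}
  {v: True, k: True, u: False}
  {k: True, u: False, v: False}
  {v: True, u: True, k: False}
  {u: True, v: False, k: False}
  {v: True, k: True, u: True}


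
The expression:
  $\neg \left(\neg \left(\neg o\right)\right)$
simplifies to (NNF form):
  $\neg o$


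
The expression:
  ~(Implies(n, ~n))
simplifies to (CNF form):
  n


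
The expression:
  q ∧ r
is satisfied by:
  {r: True, q: True}


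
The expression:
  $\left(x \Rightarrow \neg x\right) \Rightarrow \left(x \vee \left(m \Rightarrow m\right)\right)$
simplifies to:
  $\text{True}$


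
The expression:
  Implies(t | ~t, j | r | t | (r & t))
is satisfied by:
  {r: True, t: True, j: True}
  {r: True, t: True, j: False}
  {r: True, j: True, t: False}
  {r: True, j: False, t: False}
  {t: True, j: True, r: False}
  {t: True, j: False, r: False}
  {j: True, t: False, r: False}


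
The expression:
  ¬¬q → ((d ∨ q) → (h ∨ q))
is always true.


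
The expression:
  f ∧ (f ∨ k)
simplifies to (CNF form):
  f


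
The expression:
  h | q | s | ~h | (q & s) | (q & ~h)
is always true.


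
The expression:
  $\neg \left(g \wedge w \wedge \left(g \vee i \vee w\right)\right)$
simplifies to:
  $\neg g \vee \neg w$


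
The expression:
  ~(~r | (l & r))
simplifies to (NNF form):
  r & ~l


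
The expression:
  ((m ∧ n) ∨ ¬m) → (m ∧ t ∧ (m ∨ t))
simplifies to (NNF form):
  m ∧ (t ∨ ¬n)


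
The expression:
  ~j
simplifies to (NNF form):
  ~j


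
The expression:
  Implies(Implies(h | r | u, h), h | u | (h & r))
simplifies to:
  h | r | u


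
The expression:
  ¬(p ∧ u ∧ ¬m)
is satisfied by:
  {m: True, p: False, u: False}
  {p: False, u: False, m: False}
  {m: True, u: True, p: False}
  {u: True, p: False, m: False}
  {m: True, p: True, u: False}
  {p: True, m: False, u: False}
  {m: True, u: True, p: True}


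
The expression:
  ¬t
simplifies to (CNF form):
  ¬t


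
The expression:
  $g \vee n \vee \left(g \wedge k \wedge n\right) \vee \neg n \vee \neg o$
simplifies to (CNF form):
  $\text{True}$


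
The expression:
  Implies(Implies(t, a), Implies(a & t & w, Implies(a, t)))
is always true.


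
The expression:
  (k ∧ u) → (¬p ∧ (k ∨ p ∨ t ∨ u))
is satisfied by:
  {p: False, k: False, u: False}
  {u: True, p: False, k: False}
  {k: True, p: False, u: False}
  {u: True, k: True, p: False}
  {p: True, u: False, k: False}
  {u: True, p: True, k: False}
  {k: True, p: True, u: False}


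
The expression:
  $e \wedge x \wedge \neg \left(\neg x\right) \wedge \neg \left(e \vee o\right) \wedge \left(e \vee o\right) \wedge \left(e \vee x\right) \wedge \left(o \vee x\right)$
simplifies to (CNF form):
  $\text{False}$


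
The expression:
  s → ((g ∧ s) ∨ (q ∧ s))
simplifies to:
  g ∨ q ∨ ¬s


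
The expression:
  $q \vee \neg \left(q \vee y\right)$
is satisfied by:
  {q: True, y: False}
  {y: False, q: False}
  {y: True, q: True}


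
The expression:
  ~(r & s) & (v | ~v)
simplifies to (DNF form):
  ~r | ~s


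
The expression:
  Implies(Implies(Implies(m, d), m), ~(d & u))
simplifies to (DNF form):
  ~d | ~m | ~u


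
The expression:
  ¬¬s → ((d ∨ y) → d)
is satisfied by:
  {d: True, s: False, y: False}
  {s: False, y: False, d: False}
  {d: True, y: True, s: False}
  {y: True, s: False, d: False}
  {d: True, s: True, y: False}
  {s: True, d: False, y: False}
  {d: True, y: True, s: True}


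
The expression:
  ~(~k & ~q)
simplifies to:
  k | q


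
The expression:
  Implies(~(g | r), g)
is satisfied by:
  {r: True, g: True}
  {r: True, g: False}
  {g: True, r: False}


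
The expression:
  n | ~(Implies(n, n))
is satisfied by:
  {n: True}


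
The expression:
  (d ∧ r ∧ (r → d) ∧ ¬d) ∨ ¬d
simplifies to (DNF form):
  ¬d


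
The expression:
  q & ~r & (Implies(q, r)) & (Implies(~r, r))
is never true.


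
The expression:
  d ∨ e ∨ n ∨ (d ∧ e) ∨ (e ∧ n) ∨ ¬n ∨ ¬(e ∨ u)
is always true.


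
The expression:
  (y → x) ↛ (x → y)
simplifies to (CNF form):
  x ∧ ¬y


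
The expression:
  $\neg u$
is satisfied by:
  {u: False}


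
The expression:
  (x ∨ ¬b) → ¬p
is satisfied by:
  {b: True, p: False, x: False}
  {b: False, p: False, x: False}
  {x: True, b: True, p: False}
  {x: True, b: False, p: False}
  {p: True, b: True, x: False}


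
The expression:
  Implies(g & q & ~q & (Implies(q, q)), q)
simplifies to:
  True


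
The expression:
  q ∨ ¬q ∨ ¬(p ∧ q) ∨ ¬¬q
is always true.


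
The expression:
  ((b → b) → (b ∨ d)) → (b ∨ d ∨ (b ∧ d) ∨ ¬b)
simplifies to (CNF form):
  True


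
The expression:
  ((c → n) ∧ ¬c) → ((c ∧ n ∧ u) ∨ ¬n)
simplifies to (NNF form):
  c ∨ ¬n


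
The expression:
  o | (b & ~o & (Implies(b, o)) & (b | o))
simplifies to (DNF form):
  o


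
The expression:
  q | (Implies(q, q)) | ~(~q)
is always true.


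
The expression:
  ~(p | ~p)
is never true.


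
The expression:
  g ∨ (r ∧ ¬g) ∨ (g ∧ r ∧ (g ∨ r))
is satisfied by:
  {r: True, g: True}
  {r: True, g: False}
  {g: True, r: False}


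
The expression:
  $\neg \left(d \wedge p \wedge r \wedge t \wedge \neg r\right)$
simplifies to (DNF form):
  $\text{True}$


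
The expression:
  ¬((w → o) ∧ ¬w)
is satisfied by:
  {w: True}


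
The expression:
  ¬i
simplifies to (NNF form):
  ¬i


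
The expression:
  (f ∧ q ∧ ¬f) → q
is always true.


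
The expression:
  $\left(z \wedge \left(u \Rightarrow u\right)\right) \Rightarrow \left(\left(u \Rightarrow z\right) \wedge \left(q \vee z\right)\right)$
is always true.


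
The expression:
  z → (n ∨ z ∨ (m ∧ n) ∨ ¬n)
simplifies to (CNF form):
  True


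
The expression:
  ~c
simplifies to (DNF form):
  ~c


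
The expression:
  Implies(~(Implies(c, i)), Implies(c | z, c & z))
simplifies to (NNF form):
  i | z | ~c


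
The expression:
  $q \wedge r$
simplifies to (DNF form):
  $q \wedge r$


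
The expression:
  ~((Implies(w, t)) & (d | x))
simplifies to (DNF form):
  (w & ~t) | (~d & ~x) | (w & ~d & ~t) | (w & ~d & ~x) | (w & ~t & ~x) | (~d & ~t & ~x) | (w & ~d & ~t & ~x)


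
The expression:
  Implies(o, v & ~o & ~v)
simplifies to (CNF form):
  ~o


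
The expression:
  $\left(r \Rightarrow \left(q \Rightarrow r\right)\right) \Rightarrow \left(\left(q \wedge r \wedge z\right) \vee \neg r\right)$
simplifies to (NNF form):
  $\left(q \wedge z\right) \vee \neg r$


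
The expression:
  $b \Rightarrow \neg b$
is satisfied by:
  {b: False}


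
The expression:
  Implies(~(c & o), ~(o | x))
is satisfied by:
  {c: True, x: False, o: False}
  {x: False, o: False, c: False}
  {c: True, o: True, x: False}
  {c: True, o: True, x: True}


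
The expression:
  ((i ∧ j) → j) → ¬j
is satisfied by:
  {j: False}


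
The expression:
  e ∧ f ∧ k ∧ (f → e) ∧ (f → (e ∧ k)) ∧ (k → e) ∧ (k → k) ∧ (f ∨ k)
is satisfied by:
  {e: True, f: True, k: True}


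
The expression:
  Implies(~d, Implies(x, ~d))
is always true.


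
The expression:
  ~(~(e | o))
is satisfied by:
  {o: True, e: True}
  {o: True, e: False}
  {e: True, o: False}


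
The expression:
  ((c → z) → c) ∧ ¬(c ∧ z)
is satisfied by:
  {c: True, z: False}


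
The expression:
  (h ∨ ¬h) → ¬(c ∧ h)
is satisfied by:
  {h: False, c: False}
  {c: True, h: False}
  {h: True, c: False}


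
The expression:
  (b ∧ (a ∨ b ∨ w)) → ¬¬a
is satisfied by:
  {a: True, b: False}
  {b: False, a: False}
  {b: True, a: True}


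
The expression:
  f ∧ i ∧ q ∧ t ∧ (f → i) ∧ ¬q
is never true.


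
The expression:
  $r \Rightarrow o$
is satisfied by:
  {o: True, r: False}
  {r: False, o: False}
  {r: True, o: True}


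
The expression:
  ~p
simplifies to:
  ~p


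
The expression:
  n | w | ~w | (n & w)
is always true.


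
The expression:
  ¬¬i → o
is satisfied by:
  {o: True, i: False}
  {i: False, o: False}
  {i: True, o: True}


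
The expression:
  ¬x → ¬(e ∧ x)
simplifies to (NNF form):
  True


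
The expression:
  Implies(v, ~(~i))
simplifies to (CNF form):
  i | ~v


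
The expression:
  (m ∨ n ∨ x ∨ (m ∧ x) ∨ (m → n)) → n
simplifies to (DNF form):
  n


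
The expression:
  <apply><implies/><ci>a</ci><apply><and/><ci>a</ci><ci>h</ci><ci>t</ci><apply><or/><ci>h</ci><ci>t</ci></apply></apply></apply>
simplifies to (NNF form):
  <apply><or/><apply><not/><ci>a</ci></apply><apply><and/><ci>h</ci><ci>t</ci></apply></apply>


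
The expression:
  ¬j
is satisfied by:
  {j: False}


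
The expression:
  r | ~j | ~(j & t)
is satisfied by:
  {r: True, t: False, j: False}
  {t: False, j: False, r: False}
  {r: True, j: True, t: False}
  {j: True, t: False, r: False}
  {r: True, t: True, j: False}
  {t: True, r: False, j: False}
  {r: True, j: True, t: True}


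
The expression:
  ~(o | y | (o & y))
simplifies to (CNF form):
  ~o & ~y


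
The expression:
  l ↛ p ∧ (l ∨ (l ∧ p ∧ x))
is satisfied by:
  {l: True, p: False}


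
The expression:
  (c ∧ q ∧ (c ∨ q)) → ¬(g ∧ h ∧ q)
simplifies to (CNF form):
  ¬c ∨ ¬g ∨ ¬h ∨ ¬q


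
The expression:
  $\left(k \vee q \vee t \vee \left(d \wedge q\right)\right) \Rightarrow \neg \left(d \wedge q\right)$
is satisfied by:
  {q: False, d: False}
  {d: True, q: False}
  {q: True, d: False}


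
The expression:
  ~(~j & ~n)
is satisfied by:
  {n: True, j: True}
  {n: True, j: False}
  {j: True, n: False}


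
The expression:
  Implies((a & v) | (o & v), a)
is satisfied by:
  {a: True, v: False, o: False}
  {v: False, o: False, a: False}
  {a: True, o: True, v: False}
  {o: True, v: False, a: False}
  {a: True, v: True, o: False}
  {v: True, a: False, o: False}
  {a: True, o: True, v: True}


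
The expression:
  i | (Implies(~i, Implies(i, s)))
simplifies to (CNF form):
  True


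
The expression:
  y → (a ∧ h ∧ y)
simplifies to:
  (a ∧ h) ∨ ¬y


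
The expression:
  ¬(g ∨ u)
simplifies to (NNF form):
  ¬g ∧ ¬u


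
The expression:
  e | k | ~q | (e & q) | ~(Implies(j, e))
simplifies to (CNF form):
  e | j | k | ~q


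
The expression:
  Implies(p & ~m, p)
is always true.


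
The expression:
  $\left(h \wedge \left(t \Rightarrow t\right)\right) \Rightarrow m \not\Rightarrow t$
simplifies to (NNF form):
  $\left(m \wedge \neg t\right) \vee \neg h$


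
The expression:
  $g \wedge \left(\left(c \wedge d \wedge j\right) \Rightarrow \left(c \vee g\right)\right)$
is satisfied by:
  {g: True}


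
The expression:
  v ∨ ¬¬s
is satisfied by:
  {v: True, s: True}
  {v: True, s: False}
  {s: True, v: False}


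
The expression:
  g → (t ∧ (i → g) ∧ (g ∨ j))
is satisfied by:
  {t: True, g: False}
  {g: False, t: False}
  {g: True, t: True}


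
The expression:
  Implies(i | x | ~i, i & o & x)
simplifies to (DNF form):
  i & o & x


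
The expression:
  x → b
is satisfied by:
  {b: True, x: False}
  {x: False, b: False}
  {x: True, b: True}


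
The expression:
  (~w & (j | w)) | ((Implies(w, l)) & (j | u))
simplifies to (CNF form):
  (j | u) & (l | ~w) & (j | l | u) & (j | l | ~w) & (j | u | ~w) & (l | u | ~w) & (j | l | u | ~w)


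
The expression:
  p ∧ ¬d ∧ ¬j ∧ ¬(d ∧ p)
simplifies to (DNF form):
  p ∧ ¬d ∧ ¬j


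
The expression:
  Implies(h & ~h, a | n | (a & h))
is always true.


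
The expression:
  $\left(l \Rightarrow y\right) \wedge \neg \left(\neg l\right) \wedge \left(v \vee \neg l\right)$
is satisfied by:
  {v: True, y: True, l: True}


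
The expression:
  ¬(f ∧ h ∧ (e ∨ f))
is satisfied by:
  {h: False, f: False}
  {f: True, h: False}
  {h: True, f: False}


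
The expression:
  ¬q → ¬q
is always true.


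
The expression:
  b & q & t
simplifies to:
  b & q & t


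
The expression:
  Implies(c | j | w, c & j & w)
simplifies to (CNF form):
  (c | ~w) & (j | ~c) & (w | ~j)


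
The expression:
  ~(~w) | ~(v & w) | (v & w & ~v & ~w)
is always true.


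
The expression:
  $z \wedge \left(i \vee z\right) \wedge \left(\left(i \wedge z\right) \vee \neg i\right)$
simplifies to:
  $z$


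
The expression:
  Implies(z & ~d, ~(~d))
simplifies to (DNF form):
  d | ~z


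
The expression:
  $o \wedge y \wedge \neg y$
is never true.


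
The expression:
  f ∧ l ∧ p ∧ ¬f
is never true.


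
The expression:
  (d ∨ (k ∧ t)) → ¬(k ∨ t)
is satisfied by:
  {k: False, t: False, d: False}
  {d: True, k: False, t: False}
  {t: True, k: False, d: False}
  {k: True, d: False, t: False}


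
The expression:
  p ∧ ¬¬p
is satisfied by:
  {p: True}


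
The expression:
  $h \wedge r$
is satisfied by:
  {r: True, h: True}


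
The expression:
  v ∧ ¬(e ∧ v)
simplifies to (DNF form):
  v ∧ ¬e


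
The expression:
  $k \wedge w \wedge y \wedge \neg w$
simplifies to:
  $\text{False}$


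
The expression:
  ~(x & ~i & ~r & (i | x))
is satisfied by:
  {i: True, r: True, x: False}
  {i: True, x: False, r: False}
  {r: True, x: False, i: False}
  {r: False, x: False, i: False}
  {i: True, r: True, x: True}
  {i: True, x: True, r: False}
  {r: True, x: True, i: False}


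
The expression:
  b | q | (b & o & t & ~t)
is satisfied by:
  {b: True, q: True}
  {b: True, q: False}
  {q: True, b: False}


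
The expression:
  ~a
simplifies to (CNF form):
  ~a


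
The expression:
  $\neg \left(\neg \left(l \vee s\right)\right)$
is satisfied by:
  {l: True, s: True}
  {l: True, s: False}
  {s: True, l: False}


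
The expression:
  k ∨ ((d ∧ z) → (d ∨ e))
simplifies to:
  True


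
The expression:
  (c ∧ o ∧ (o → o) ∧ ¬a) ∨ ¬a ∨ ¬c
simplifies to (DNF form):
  ¬a ∨ ¬c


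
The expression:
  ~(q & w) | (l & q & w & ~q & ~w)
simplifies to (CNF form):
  ~q | ~w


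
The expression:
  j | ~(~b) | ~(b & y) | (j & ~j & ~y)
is always true.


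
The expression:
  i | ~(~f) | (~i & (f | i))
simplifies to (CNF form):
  f | i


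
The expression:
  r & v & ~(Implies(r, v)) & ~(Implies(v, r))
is never true.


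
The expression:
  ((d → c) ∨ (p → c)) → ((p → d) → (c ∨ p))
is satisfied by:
  {c: True, p: True}
  {c: True, p: False}
  {p: True, c: False}


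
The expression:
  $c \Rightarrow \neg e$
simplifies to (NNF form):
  $\neg c \vee \neg e$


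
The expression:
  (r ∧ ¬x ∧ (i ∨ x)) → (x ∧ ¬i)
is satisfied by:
  {x: True, i: False, r: False}
  {i: False, r: False, x: False}
  {r: True, x: True, i: False}
  {r: True, i: False, x: False}
  {x: True, i: True, r: False}
  {i: True, x: False, r: False}
  {r: True, i: True, x: True}


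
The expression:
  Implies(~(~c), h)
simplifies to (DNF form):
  h | ~c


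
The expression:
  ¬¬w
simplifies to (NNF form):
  w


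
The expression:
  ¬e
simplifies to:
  ¬e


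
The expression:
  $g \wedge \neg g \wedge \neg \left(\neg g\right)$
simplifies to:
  $\text{False}$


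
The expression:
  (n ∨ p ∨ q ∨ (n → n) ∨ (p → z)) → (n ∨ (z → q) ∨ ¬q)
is always true.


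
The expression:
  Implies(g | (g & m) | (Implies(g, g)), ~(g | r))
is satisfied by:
  {g: False, r: False}


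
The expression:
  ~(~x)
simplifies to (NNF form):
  x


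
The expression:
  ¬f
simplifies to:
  ¬f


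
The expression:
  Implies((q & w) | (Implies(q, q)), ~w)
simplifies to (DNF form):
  ~w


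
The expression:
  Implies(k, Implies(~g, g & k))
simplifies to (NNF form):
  g | ~k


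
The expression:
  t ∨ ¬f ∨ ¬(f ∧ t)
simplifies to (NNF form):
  True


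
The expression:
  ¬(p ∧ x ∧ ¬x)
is always true.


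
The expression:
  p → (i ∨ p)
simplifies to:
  True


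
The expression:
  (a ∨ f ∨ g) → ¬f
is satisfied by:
  {f: False}


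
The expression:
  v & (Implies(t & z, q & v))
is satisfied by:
  {q: True, v: True, t: False, z: False}
  {v: True, q: False, t: False, z: False}
  {z: True, q: True, v: True, t: False}
  {z: True, v: True, q: False, t: False}
  {q: True, t: True, v: True, z: False}
  {t: True, v: True, z: False, q: False}
  {z: True, t: True, v: True, q: True}


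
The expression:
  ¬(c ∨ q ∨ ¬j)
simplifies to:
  j ∧ ¬c ∧ ¬q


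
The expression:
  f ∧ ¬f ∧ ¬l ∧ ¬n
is never true.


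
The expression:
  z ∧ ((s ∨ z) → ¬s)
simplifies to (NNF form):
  z ∧ ¬s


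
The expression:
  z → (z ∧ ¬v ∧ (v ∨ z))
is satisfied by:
  {v: False, z: False}
  {z: True, v: False}
  {v: True, z: False}


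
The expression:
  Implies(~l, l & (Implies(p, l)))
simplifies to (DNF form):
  l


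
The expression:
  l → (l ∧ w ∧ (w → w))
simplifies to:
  w ∨ ¬l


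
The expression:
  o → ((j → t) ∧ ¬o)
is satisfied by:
  {o: False}


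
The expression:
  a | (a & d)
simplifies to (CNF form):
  a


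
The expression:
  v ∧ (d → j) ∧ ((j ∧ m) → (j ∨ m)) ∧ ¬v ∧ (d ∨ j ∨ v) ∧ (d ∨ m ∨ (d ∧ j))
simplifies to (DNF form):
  False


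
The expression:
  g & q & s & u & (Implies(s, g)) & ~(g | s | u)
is never true.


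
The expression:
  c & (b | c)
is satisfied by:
  {c: True}


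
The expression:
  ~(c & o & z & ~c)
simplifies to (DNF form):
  True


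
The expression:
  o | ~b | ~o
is always true.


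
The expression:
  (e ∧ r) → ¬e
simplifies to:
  ¬e ∨ ¬r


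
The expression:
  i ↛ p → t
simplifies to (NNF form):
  p ∨ t ∨ ¬i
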